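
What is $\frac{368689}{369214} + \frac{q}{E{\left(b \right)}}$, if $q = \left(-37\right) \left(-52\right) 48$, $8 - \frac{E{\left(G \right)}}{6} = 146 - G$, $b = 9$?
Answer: $- \frac{5635381007}{47628606} \approx -118.32$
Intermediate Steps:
$E{\left(G \right)} = -828 + 6 G$ ($E{\left(G \right)} = 48 - 6 \left(146 - G\right) = 48 + \left(-876 + 6 G\right) = -828 + 6 G$)
$q = 92352$ ($q = 1924 \cdot 48 = 92352$)
$\frac{368689}{369214} + \frac{q}{E{\left(b \right)}} = \frac{368689}{369214} + \frac{92352}{-828 + 6 \cdot 9} = 368689 \cdot \frac{1}{369214} + \frac{92352}{-828 + 54} = \frac{368689}{369214} + \frac{92352}{-774} = \frac{368689}{369214} + 92352 \left(- \frac{1}{774}\right) = \frac{368689}{369214} - \frac{15392}{129} = - \frac{5635381007}{47628606}$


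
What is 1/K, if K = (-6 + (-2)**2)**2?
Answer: 1/4 ≈ 0.25000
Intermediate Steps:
K = 4 (K = (-6 + 4)**2 = (-2)**2 = 4)
1/K = 1/4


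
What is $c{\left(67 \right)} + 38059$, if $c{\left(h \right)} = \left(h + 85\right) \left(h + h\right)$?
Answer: $58427$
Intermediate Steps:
$c{\left(h \right)} = 2 h \left(85 + h\right)$ ($c{\left(h \right)} = \left(85 + h\right) 2 h = 2 h \left(85 + h\right)$)
$c{\left(67 \right)} + 38059 = 2 \cdot 67 \left(85 + 67\right) + 38059 = 2 \cdot 67 \cdot 152 + 38059 = 20368 + 38059 = 58427$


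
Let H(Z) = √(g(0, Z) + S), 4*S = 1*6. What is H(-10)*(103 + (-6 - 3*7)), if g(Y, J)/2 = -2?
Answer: 38*I*√10 ≈ 120.17*I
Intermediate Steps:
S = 3/2 (S = (1*6)/4 = (¼)*6 = 3/2 ≈ 1.5000)
g(Y, J) = -4 (g(Y, J) = 2*(-2) = -4)
H(Z) = I*√10/2 (H(Z) = √(-4 + 3/2) = √(-5/2) = I*√10/2)
H(-10)*(103 + (-6 - 3*7)) = (I*√10/2)*(103 + (-6 - 3*7)) = (I*√10/2)*(103 + (-6 - 21)) = (I*√10/2)*(103 - 27) = (I*√10/2)*76 = 38*I*√10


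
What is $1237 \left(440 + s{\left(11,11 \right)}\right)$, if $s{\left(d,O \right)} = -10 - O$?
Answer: $518303$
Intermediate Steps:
$1237 \left(440 + s{\left(11,11 \right)}\right) = 1237 \left(440 - 21\right) = 1237 \cdot 419 = 518303$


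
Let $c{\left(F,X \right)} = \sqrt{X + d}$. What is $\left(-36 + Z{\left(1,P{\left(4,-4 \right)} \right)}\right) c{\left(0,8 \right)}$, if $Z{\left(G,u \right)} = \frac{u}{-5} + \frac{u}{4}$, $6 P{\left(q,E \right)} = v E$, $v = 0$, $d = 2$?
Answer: $- 36 \sqrt{10} \approx -113.84$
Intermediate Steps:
$P{\left(q,E \right)} = 0$ ($P{\left(q,E \right)} = \frac{0 E}{6} = \frac{1}{6} \cdot 0 = 0$)
$c{\left(F,X \right)} = \sqrt{2 + X}$ ($c{\left(F,X \right)} = \sqrt{X + 2} = \sqrt{2 + X}$)
$Z{\left(G,u \right)} = \frac{u}{20}$ ($Z{\left(G,u \right)} = u \left(- \frac{1}{5}\right) + u \frac{1}{4} = - \frac{u}{5} + \frac{u}{4} = \frac{u}{20}$)
$\left(-36 + Z{\left(1,P{\left(4,-4 \right)} \right)}\right) c{\left(0,8 \right)} = \left(-36 + \frac{1}{20} \cdot 0\right) \sqrt{2 + 8} = \left(-36 + 0\right) \sqrt{10} = - 36 \sqrt{10}$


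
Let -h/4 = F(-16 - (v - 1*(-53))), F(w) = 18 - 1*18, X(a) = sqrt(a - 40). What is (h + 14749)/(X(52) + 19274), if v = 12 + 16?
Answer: 142136113/185743532 - 14749*sqrt(3)/185743532 ≈ 0.76509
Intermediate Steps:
X(a) = sqrt(-40 + a)
v = 28
F(w) = 0 (F(w) = 18 - 18 = 0)
h = 0 (h = -4*0 = 0)
(h + 14749)/(X(52) + 19274) = (0 + 14749)/(sqrt(-40 + 52) + 19274) = 14749/(sqrt(12) + 19274) = 14749/(2*sqrt(3) + 19274) = 14749/(19274 + 2*sqrt(3))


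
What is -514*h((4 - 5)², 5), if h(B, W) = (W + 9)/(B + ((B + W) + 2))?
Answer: -7196/9 ≈ -799.56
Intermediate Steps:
h(B, W) = (9 + W)/(2 + W + 2*B) (h(B, W) = (9 + W)/(B + (2 + B + W)) = (9 + W)/(2 + W + 2*B))
-514*h((4 - 5)², 5) = -514*(9 + 5)/(2 + 5 + 2*(4 - 5)²) = -514*14/(2 + 5 + 2*(-1)²) = -514*14/(2 + 5 + 2*1) = -514*14/(2 + 5 + 2) = -514*14/9 = -7196/9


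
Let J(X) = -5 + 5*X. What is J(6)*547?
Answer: 13675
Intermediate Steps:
J(6)*547 = (-5 + 5*6)*547 = (-5 + 30)*547 = 25*547 = 13675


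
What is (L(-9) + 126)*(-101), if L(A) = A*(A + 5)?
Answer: -16362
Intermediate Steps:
L(A) = A*(5 + A)
(L(-9) + 126)*(-101) = (-9*(5 - 9) + 126)*(-101) = (-9*(-4) + 126)*(-101) = (36 + 126)*(-101) = 162*(-101) = -16362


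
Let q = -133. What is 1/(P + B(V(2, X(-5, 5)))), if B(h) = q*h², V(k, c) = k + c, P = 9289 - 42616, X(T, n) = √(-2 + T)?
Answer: I/(28*(-1176*I + 19*√7)) ≈ -3.0314e-5 + 1.2958e-6*I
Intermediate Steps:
P = -33327
V(k, c) = c + k
B(h) = -133*h²
1/(P + B(V(2, X(-5, 5)))) = 1/(-33327 - 133*(√(-2 - 5) + 2)²) = 1/(-33327 - 133*(√(-7) + 2)²) = 1/(-33327 - 133*(I*√7 + 2)²) = 1/(-33327 - 133*(2 + I*√7)²)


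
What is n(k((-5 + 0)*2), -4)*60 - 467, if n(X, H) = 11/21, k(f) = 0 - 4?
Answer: -3049/7 ≈ -435.57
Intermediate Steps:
k(f) = -4
n(X, H) = 11/21 (n(X, H) = 11*(1/21) = 11/21)
n(k((-5 + 0)*2), -4)*60 - 467 = (11/21)*60 - 467 = 220/7 - 467 = -3049/7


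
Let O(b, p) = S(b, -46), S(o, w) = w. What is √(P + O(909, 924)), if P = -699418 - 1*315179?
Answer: 7*I*√20707 ≈ 1007.3*I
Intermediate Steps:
P = -1014597 (P = -699418 - 315179 = -1014597)
O(b, p) = -46
√(P + O(909, 924)) = √(-1014597 - 46) = √(-1014643) = 7*I*√20707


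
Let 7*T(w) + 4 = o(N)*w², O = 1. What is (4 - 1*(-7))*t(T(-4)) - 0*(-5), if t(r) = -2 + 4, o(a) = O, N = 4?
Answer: 22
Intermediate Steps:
o(a) = 1
T(w) = -4/7 + w²/7 (T(w) = -4/7 + (1*w²)/7 = -4/7 + w²/7)
t(r) = 2
(4 - 1*(-7))*t(T(-4)) - 0*(-5) = (4 - 1*(-7))*2 - 0*(-5) = (4 + 7)*2 - 2*0 = 11*2 + 0 = 22 + 0 = 22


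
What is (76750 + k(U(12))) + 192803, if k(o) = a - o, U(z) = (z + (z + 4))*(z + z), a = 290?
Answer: 269171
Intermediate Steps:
U(z) = 2*z*(4 + 2*z) (U(z) = (z + (4 + z))*(2*z) = (4 + 2*z)*(2*z) = 2*z*(4 + 2*z))
k(o) = 290 - o
(76750 + k(U(12))) + 192803 = (76750 + (290 - 4*12*(2 + 12))) + 192803 = (76750 + (290 - 4*12*14)) + 192803 = (76750 + (290 - 1*672)) + 192803 = (76750 + (290 - 672)) + 192803 = (76750 - 382) + 192803 = 76368 + 192803 = 269171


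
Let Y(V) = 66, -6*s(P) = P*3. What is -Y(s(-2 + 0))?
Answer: -66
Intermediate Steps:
s(P) = -P/2 (s(P) = -P*3/6 = -P/2)
-Y(s(-2 + 0)) = -1*66 = -66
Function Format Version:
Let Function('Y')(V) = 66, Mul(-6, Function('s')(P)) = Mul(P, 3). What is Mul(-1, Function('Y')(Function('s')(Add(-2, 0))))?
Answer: -66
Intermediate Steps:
Function('s')(P) = Mul(Rational(-1, 2), P) (Function('s')(P) = Mul(Rational(-1, 6), Mul(P, 3)) = Mul(Rational(-1, 6), Mul(3, P)) = Mul(Rational(-1, 2), P))
Mul(-1, Function('Y')(Function('s')(Add(-2, 0)))) = Mul(-1, 66) = -66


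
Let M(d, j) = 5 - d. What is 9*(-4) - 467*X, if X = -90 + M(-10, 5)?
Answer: 34989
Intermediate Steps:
X = -75 (X = -90 + (5 - 1*(-10)) = -90 + (5 + 10) = -90 + 15 = -75)
9*(-4) - 467*X = 9*(-4) - 467*(-75) = -36 + 35025 = 34989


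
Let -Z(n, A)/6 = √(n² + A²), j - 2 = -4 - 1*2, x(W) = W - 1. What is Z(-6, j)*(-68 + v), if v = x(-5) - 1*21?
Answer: 1140*√13 ≈ 4110.3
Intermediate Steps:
x(W) = -1 + W
v = -27 (v = (-1 - 5) - 1*21 = -6 - 21 = -27)
j = -4 (j = 2 + (-4 - 1*2) = 2 + (-4 - 2) = 2 - 6 = -4)
Z(n, A) = -6*√(A² + n²) (Z(n, A) = -6*√(n² + A²) = -6*√(A² + n²))
Z(-6, j)*(-68 + v) = (-6*√((-4)² + (-6)²))*(-68 - 27) = -6*√(16 + 36)*(-95) = -12*√13*(-95) = 1140*√13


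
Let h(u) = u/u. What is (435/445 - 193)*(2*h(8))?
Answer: -34180/89 ≈ -384.04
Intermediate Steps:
h(u) = 1
(435/445 - 193)*(2*h(8)) = (435/445 - 193)*(2*1) = (435*(1/445) - 193)*2 = (87/89 - 193)*2 = -17090/89*2 = -34180/89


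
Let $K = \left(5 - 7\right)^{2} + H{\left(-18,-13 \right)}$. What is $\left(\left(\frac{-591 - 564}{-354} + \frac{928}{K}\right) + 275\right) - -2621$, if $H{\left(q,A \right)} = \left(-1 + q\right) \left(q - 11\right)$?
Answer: $\frac{189982219}{65490} \approx 2900.9$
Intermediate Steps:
$H{\left(q,A \right)} = \left(-1 + q\right) \left(-11 + q\right)$
$K = 555$ ($K = \left(5 - 7\right)^{2} + \left(11 + \left(-18\right)^{2} - -216\right) = \left(-2\right)^{2} + \left(11 + 324 + 216\right) = 4 + 551 = 555$)
$\left(\left(\frac{-591 - 564}{-354} + \frac{928}{K}\right) + 275\right) - -2621 = \left(\left(\frac{-591 - 564}{-354} + \frac{928}{555}\right) + 275\right) - -2621 = \left(\left(\left(-1155\right) \left(- \frac{1}{354}\right) + 928 \cdot \frac{1}{555}\right) + 275\right) + 2621 = \left(\left(\frac{385}{118} + \frac{928}{555}\right) + 275\right) + 2621 = \left(\frac{323179}{65490} + 275\right) + 2621 = \frac{18332929}{65490} + 2621 = \frac{189982219}{65490}$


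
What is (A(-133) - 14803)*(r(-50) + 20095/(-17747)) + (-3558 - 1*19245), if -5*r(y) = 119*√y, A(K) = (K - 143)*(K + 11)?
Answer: -783857396/17747 - 2245411*I*√2 ≈ -44168.0 - 3.1755e+6*I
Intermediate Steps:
A(K) = (-143 + K)*(11 + K)
r(y) = -119*√y/5
(A(-133) - 14803)*(r(-50) + 20095/(-17747)) + (-3558 - 1*19245) = ((-1573 + (-133)² - 132*(-133)) - 14803)*(-119*I*√2 + 20095/(-17747)) + (-3558 - 1*19245) = ((-1573 + 17689 + 17556) - 14803)*(-119*I*√2 + 20095*(-1/17747)) + (-3558 - 19245) = (33672 - 14803)*(-119*I*√2 - 20095/17747) - 22803 = 18869*(-20095/17747 - 119*I*√2) - 22803 = (-379172555/17747 - 2245411*I*√2) - 22803 = -783857396/17747 - 2245411*I*√2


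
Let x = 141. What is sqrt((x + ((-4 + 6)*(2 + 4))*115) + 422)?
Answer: sqrt(1943) ≈ 44.079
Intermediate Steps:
sqrt((x + ((-4 + 6)*(2 + 4))*115) + 422) = sqrt((141 + ((-4 + 6)*(2 + 4))*115) + 422) = sqrt((141 + (2*6)*115) + 422) = sqrt((141 + 12*115) + 422) = sqrt((141 + 1380) + 422) = sqrt(1521 + 422) = sqrt(1943)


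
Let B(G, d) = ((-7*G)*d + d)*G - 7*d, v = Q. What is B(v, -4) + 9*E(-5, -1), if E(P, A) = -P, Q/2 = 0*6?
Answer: 73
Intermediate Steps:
Q = 0 (Q = 2*(0*6) = 2*0 = 0)
v = 0
B(G, d) = -7*d + G*(d - 7*G*d) (B(G, d) = (-7*G*d + d)*G - 7*d = (d - 7*G*d)*G - 7*d = G*(d - 7*G*d) - 7*d = -7*d + G*(d - 7*G*d))
B(v, -4) + 9*E(-5, -1) = -4*(-7 + 0 - 7*0**2) + 9*(-1*(-5)) = -4*(-7 + 0 - 7*0) + 9*5 = -4*(-7 + 0 + 0) + 45 = -4*(-7) + 45 = 28 + 45 = 73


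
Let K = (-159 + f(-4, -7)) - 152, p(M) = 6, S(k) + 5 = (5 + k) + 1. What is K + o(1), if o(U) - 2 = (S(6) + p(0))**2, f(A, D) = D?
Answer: -147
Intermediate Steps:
S(k) = 1 + k (S(k) = -5 + ((5 + k) + 1) = -5 + (6 + k) = 1 + k)
o(U) = 171 (o(U) = 2 + ((1 + 6) + 6)**2 = 2 + (7 + 6)**2 = 2 + 13**2 = 2 + 169 = 171)
K = -318 (K = (-159 - 7) - 152 = -166 - 152 = -318)
K + o(1) = -318 + 171 = -147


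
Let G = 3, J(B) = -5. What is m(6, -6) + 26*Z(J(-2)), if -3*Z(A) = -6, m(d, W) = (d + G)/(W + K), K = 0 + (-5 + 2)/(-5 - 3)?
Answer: 252/5 ≈ 50.400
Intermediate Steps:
K = 3/8 (K = 0 - 3/(-8) = 0 - 3*(-1/8) = 0 + 3/8 = 3/8 ≈ 0.37500)
m(d, W) = (3 + d)/(3/8 + W) (m(d, W) = (d + 3)/(W + 3/8) = (3 + d)/(3/8 + W))
Z(A) = 2 (Z(A) = -1/3*(-6) = 2)
m(6, -6) + 26*Z(J(-2)) = 8*(3 + 6)/(3 + 8*(-6)) + 26*2 = 8*9/(3 - 48) + 52 = 8*9/(-45) + 52 = 8*(-1/45)*9 + 52 = -8/5 + 52 = 252/5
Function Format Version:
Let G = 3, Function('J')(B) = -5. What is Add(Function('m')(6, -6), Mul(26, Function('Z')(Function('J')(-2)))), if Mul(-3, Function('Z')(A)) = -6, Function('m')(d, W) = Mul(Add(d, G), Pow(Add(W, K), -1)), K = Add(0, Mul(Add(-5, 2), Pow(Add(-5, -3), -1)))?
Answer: Rational(252, 5) ≈ 50.400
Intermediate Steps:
K = Rational(3, 8) (K = Add(0, Mul(-3, Pow(-8, -1))) = Add(0, Mul(-3, Rational(-1, 8))) = Add(0, Rational(3, 8)) = Rational(3, 8) ≈ 0.37500)
Function('m')(d, W) = Mul(Pow(Add(Rational(3, 8), W), -1), Add(3, d)) (Function('m')(d, W) = Mul(Add(d, 3), Pow(Add(W, Rational(3, 8)), -1)) = Mul(Add(3, d), Pow(Add(Rational(3, 8), W), -1)) = Mul(Pow(Add(Rational(3, 8), W), -1), Add(3, d)))
Function('Z')(A) = 2 (Function('Z')(A) = Mul(Rational(-1, 3), -6) = 2)
Add(Function('m')(6, -6), Mul(26, Function('Z')(Function('J')(-2)))) = Add(Mul(8, Pow(Add(3, Mul(8, -6)), -1), Add(3, 6)), Mul(26, 2)) = Add(Mul(8, Pow(Add(3, -48), -1), 9), 52) = Add(Mul(8, Pow(-45, -1), 9), 52) = Add(Mul(8, Rational(-1, 45), 9), 52) = Add(Rational(-8, 5), 52) = Rational(252, 5)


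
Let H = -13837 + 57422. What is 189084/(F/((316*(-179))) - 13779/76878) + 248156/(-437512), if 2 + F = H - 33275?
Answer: -356883836776527277/682246915670 ≈ -5.2310e+5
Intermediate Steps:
H = 43585
F = 10308 (F = -2 + (43585 - 33275) = -2 + 10310 = 10308)
189084/(F/((316*(-179))) - 13779/76878) + 248156/(-437512) = 189084/(10308/((316*(-179))) - 13779/76878) + 248156/(-437512) = 189084/(10308/(-56564) - 13779*1/76878) + 248156*(-1/437512) = 189084/(10308*(-1/56564) - 1531/8542) - 62039/109378 = 189084/(-2577/14141 - 1531/8542) - 62039/109378 = 189084/(-43662605/120792422) - 62039/109378 = 189084*(-120792422/43662605) - 62039/109378 = -3262844903064/6237515 - 62039/109378 = -356883836776527277/682246915670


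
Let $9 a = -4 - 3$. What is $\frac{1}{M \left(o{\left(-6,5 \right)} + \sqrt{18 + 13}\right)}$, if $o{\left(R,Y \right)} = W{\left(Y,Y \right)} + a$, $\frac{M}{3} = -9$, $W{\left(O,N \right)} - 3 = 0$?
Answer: $\frac{20}{6333} - \frac{3 \sqrt{31}}{2111} \approx -0.0047544$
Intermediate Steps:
$W{\left(O,N \right)} = 3$ ($W{\left(O,N \right)} = 3 + 0 = 3$)
$M = -27$ ($M = 3 \left(-9\right) = -27$)
$a = - \frac{7}{9}$ ($a = \frac{-4 - 3}{9} = \frac{1}{9} \left(-7\right) = - \frac{7}{9} \approx -0.77778$)
$o{\left(R,Y \right)} = \frac{20}{9}$ ($o{\left(R,Y \right)} = 3 - \frac{7}{9} = \frac{20}{9}$)
$\frac{1}{M \left(o{\left(-6,5 \right)} + \sqrt{18 + 13}\right)} = \frac{1}{\left(-27\right) \left(\frac{20}{9} + \sqrt{18 + 13}\right)} = \frac{1}{\left(-27\right) \left(\frac{20}{9} + \sqrt{31}\right)} = \frac{1}{-60 - 27 \sqrt{31}}$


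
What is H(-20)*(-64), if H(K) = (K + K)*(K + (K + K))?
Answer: -153600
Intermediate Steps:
H(K) = 6*K² (H(K) = (2*K)*(K + 2*K) = (2*K)*(3*K) = 6*K²)
H(-20)*(-64) = (6*(-20)²)*(-64) = (6*400)*(-64) = 2400*(-64) = -153600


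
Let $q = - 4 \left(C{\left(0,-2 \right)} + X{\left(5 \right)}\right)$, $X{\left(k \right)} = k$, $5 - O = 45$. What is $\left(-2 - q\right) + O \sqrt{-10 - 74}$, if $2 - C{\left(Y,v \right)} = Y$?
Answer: $26 - 80 i \sqrt{21} \approx 26.0 - 366.61 i$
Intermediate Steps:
$O = -40$ ($O = 5 - 45 = -40$)
$C{\left(Y,v \right)} = 2 - Y$
$q = -28$ ($q = - 4 \left(\left(2 - 0\right) + 5\right) = - 4 \left(\left(2 + 0\right) + 5\right) = - 4 \left(2 + 5\right) = \left(-4\right) 7 = -28$)
$\left(-2 - q\right) + O \sqrt{-10 - 74} = \left(-2 - -28\right) - 40 \sqrt{-10 - 74} = \left(-2 + 28\right) - 40 \sqrt{-84} = 26 - 40 \cdot 2 i \sqrt{21} = 26 - 80 i \sqrt{21}$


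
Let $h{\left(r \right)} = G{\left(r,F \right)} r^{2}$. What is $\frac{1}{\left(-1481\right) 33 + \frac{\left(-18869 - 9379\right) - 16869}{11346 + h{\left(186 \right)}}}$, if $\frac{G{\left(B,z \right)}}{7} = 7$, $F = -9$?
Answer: $- \frac{568850}{27801421089} \approx -2.0461 \cdot 10^{-5}$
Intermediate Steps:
$G{\left(B,z \right)} = 49$ ($G{\left(B,z \right)} = 7 \cdot 7 = 49$)
$h{\left(r \right)} = 49 r^{2}$
$\frac{1}{\left(-1481\right) 33 + \frac{\left(-18869 - 9379\right) - 16869}{11346 + h{\left(186 \right)}}} = \frac{1}{\left(-1481\right) 33 + \frac{\left(-18869 - 9379\right) - 16869}{11346 + 49 \cdot 186^{2}}} = \frac{1}{-48873 + \frac{-28248 - 16869}{11346 + 49 \cdot 34596}} = \frac{1}{-48873 - \frac{45117}{11346 + 1695204}} = \frac{1}{-48873 - \frac{45117}{1706550}} = \frac{1}{-48873 - \frac{15039}{568850}} = \frac{1}{- \frac{27801421089}{568850}} = - \frac{568850}{27801421089}$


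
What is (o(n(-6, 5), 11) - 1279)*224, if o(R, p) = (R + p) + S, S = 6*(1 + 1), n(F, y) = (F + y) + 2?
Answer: -281120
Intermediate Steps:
n(F, y) = 2 + F + y
S = 12 (S = 6*2 = 12)
o(R, p) = 12 + R + p (o(R, p) = (R + p) + 12 = 12 + R + p)
(o(n(-6, 5), 11) - 1279)*224 = ((12 + (2 - 6 + 5) + 11) - 1279)*224 = ((12 + 1 + 11) - 1279)*224 = (24 - 1279)*224 = -1255*224 = -281120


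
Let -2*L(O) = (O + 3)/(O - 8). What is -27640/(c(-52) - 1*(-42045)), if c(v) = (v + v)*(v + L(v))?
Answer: -51825/89054 ≈ -0.58195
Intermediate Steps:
L(O) = -(3 + O)/(2*(-8 + O)) (L(O) = -(O + 3)/(2*(O - 8)) = -(3 + O)/(2*(-8 + O)))
c(v) = 2*v*(v + (-3 - v)/(2*(-8 + v))) (c(v) = (v + v)*(v + (-3 - v)/(2*(-8 + v))) = (2*v)*(v + (-3 - v)/(2*(-8 + v))) = 2*v*(v + (-3 - v)/(2*(-8 + v))))
-27640/(c(-52) - 1*(-42045)) = -27640/(-52*(-3 - 1*(-52) + 2*(-52)*(-8 - 52))/(-8 - 52) - 1*(-42045)) = -27640/(-52*(-3 + 52 + 2*(-52)*(-60))/(-60) + 42045) = -27640/(-52*(-1/60)*(-3 + 52 + 6240) + 42045) = -27640/(-52*(-1/60)*6289 + 42045) = -27640/(81757/15 + 42045) = -27640/712432/15 = -27640*15/712432 = -1*51825/89054 = -51825/89054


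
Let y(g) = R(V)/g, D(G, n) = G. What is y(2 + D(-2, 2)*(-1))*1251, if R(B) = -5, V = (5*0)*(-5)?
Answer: -6255/4 ≈ -1563.8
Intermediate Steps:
V = 0 (V = 0*(-5) = 0)
y(g) = -5/g
y(2 + D(-2, 2)*(-1))*1251 = -5/(2 - 2*(-1))*1251 = -5/(2 + 2)*1251 = -5/4*1251 = -6255/4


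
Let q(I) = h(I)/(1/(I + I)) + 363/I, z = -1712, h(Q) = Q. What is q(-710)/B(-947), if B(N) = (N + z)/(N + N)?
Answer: 677883090239/943945 ≈ 7.1814e+5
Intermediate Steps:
q(I) = 2*I**2 + 363/I (q(I) = I/(1/(I + I)) + 363/I = I/(1/(2*I)) + 363/I = I/((1/(2*I))) + 363/I = I*(2*I) + 363/I = 2*I**2 + 363/I)
B(N) = (-1712 + N)/(2*N) (B(N) = (N - 1712)/(N + N) = (-1712 + N)/((2*N)) = (-1712 + N)*(1/(2*N)) = (-1712 + N)/(2*N))
q(-710)/B(-947) = ((363 + 2*(-710)**3)/(-710))/(((1/2)*(-1712 - 947)/(-947))) = (-(363 + 2*(-357911000))/710)/(((1/2)*(-1/947)*(-2659))) = (-(363 - 715822000)/710)/(2659/1894) = -1/710*(-715821637)*(1894/2659) = (715821637/710)*(1894/2659) = 677883090239/943945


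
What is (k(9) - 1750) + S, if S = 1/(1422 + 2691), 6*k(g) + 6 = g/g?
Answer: -14402353/8226 ≈ -1750.8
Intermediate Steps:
k(g) = -⅚ (k(g) = -1 + (g/g)/6 = -1 + (⅙)*1 = -1 + ⅙ = -⅚)
S = 1/4113 ≈ 0.00024313
(k(9) - 1750) + S = (-⅚ - 1750) + 1/4113 = -10505/6 + 1/4113 = -14402353/8226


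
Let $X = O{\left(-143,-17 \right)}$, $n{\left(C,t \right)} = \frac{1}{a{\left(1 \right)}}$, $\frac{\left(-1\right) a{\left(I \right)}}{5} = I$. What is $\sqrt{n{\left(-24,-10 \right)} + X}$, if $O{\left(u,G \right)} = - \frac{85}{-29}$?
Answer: $\frac{6 \sqrt{1595}}{145} \approx 1.6526$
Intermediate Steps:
$a{\left(I \right)} = - 5 I$
$O{\left(u,G \right)} = \frac{85}{29}$ ($O{\left(u,G \right)} = \left(-85\right) \left(- \frac{1}{29}\right) = \frac{85}{29}$)
$n{\left(C,t \right)} = - \frac{1}{5}$ ($n{\left(C,t \right)} = \frac{1}{\left(-5\right) 1} = \frac{1}{-5} = - \frac{1}{5}$)
$X = \frac{85}{29} \approx 2.931$
$\sqrt{n{\left(-24,-10 \right)} + X} = \sqrt{- \frac{1}{5} + \frac{85}{29}} = \sqrt{\frac{396}{145}} = \frac{6 \sqrt{1595}}{145}$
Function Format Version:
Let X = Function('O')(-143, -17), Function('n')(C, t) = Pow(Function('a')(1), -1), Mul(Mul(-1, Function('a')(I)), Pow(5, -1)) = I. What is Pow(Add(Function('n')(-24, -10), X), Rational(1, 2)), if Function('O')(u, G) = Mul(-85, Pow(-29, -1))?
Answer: Mul(Rational(6, 145), Pow(1595, Rational(1, 2))) ≈ 1.6526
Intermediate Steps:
Function('a')(I) = Mul(-5, I)
Function('O')(u, G) = Rational(85, 29) (Function('O')(u, G) = Mul(-85, Rational(-1, 29)) = Rational(85, 29))
Function('n')(C, t) = Rational(-1, 5) (Function('n')(C, t) = Pow(Mul(-5, 1), -1) = Pow(-5, -1) = Rational(-1, 5))
X = Rational(85, 29) ≈ 2.9310
Pow(Add(Function('n')(-24, -10), X), Rational(1, 2)) = Pow(Add(Rational(-1, 5), Rational(85, 29)), Rational(1, 2)) = Pow(Rational(396, 145), Rational(1, 2)) = Mul(Rational(6, 145), Pow(1595, Rational(1, 2)))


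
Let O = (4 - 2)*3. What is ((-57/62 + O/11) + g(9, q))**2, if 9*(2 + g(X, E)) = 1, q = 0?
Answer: 192904321/37675044 ≈ 5.1202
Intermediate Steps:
g(X, E) = -17/9 (g(X, E) = -2 + (1/9)*1 = -2 + 1/9 = -17/9)
O = 6 (O = 2*3 = 6)
((-57/62 + O/11) + g(9, q))**2 = ((-57/62 + 6/11) - 17/9)**2 = (-255/682 - 17/9)**2 = (-13889/6138)**2 = 192904321/37675044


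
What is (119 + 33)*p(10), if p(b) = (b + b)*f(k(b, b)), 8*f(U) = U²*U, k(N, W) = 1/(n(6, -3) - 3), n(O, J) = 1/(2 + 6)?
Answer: -194560/12167 ≈ -15.991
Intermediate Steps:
n(O, J) = ⅛ (n(O, J) = 1/8 = ⅛)
k(N, W) = -8/23 (k(N, W) = 1/(⅛ - 3) = 1/(-23/8) = -8/23)
f(U) = U³/8 (f(U) = (U²*U)/8 = U³/8)
p(b) = -128*b/12167 (p(b) = (b + b)*((-8/23)³/8) = (2*b)*((⅛)*(-512/12167)) = (2*b)*(-64/12167) = -128*b/12167)
(119 + 33)*p(10) = (119 + 33)*(-128/12167*10) = 152*(-1280/12167) = -194560/12167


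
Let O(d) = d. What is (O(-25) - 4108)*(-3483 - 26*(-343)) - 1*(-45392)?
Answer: -22417463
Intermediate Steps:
(O(-25) - 4108)*(-3483 - 26*(-343)) - 1*(-45392) = (-25 - 4108)*(-3483 - 26*(-343)) - 1*(-45392) = -4133*(-3483 + 8918) + 45392 = -4133*5435 + 45392 = -22462855 + 45392 = -22417463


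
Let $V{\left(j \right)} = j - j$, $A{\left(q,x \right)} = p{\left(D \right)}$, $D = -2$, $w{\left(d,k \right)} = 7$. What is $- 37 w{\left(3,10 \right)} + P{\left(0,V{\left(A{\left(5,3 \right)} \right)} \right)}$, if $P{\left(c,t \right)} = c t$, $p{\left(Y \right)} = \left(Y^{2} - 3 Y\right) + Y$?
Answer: $-259$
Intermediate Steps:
$p{\left(Y \right)} = Y^{2} - 2 Y$
$A{\left(q,x \right)} = 8$ ($A{\left(q,x \right)} = - 2 \left(-2 - 2\right) = \left(-2\right) \left(-4\right) = 8$)
$V{\left(j \right)} = 0$
$- 37 w{\left(3,10 \right)} + P{\left(0,V{\left(A{\left(5,3 \right)} \right)} \right)} = \left(-37\right) 7 + 0 \cdot 0 = -259 + 0 = -259$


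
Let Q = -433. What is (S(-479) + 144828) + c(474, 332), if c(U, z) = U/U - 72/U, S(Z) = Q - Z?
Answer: 11445113/79 ≈ 1.4487e+5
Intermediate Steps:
S(Z) = -433 - Z
c(U, z) = 1 - 72/U
(S(-479) + 144828) + c(474, 332) = ((-433 - 1*(-479)) + 144828) + (-72 + 474)/474 = ((-433 + 479) + 144828) + (1/474)*402 = (46 + 144828) + 67/79 = 144874 + 67/79 = 11445113/79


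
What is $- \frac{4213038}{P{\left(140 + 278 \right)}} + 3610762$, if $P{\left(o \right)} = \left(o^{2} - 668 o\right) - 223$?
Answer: $\frac{378134041964}{104723} \approx 3.6108 \cdot 10^{6}$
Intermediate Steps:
$P{\left(o \right)} = -223 + o^{2} - 668 o$
$- \frac{4213038}{P{\left(140 + 278 \right)}} + 3610762 = - \frac{4213038}{-223 + \left(140 + 278\right)^{2} - 668 \left(140 + 278\right)} + 3610762 = - \frac{4213038}{-223 + 418^{2} - 279224} + 3610762 = - \frac{4213038}{-223 + 174724 - 279224} + 3610762 = - \frac{4213038}{-104723} + 3610762 = \left(-4213038\right) \left(- \frac{1}{104723}\right) + 3610762 = \frac{4213038}{104723} + 3610762 = \frac{378134041964}{104723}$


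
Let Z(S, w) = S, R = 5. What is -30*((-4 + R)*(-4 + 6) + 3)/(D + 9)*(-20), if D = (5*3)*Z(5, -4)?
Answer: 250/7 ≈ 35.714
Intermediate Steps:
D = 75 (D = (5*3)*5 = 15*5 = 75)
-30*((-4 + R)*(-4 + 6) + 3)/(D + 9)*(-20) = -30*((-4 + 5)*(-4 + 6) + 3)/(75 + 9)*(-20) = -30*(1*2 + 3)/84*(-20) = -30*(2 + 3)/84*(-20) = -150/84*(-20) = -30*5/84*(-20) = -25/14*(-20) = 250/7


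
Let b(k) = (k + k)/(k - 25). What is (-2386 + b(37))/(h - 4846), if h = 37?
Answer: 14279/28854 ≈ 0.49487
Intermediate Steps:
b(k) = 2*k/(-25 + k) (b(k) = (2*k)/(-25 + k) = 2*k/(-25 + k))
(-2386 + b(37))/(h - 4846) = (-2386 + 2*37/(-25 + 37))/(37 - 4846) = (-2386 + 2*37/12)/(-4809) = (-2386 + 2*37*(1/12))*(-1/4809) = (-2386 + 37/6)*(-1/4809) = -14279/6*(-1/4809) = 14279/28854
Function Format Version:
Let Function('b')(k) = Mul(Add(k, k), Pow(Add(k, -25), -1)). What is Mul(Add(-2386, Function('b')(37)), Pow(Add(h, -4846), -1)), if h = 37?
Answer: Rational(14279, 28854) ≈ 0.49487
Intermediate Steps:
Function('b')(k) = Mul(2, k, Pow(Add(-25, k), -1)) (Function('b')(k) = Mul(Mul(2, k), Pow(Add(-25, k), -1)) = Mul(2, k, Pow(Add(-25, k), -1)))
Mul(Add(-2386, Function('b')(37)), Pow(Add(h, -4846), -1)) = Mul(Add(-2386, Mul(2, 37, Pow(Add(-25, 37), -1))), Pow(Add(37, -4846), -1)) = Mul(Add(-2386, Mul(2, 37, Pow(12, -1))), Pow(-4809, -1)) = Mul(Add(-2386, Mul(2, 37, Rational(1, 12))), Rational(-1, 4809)) = Mul(Add(-2386, Rational(37, 6)), Rational(-1, 4809)) = Mul(Rational(-14279, 6), Rational(-1, 4809)) = Rational(14279, 28854)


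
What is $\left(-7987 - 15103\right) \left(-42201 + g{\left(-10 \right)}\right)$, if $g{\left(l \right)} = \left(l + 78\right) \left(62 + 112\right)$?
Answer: $701220210$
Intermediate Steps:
$g{\left(l \right)} = 13572 + 174 l$ ($g{\left(l \right)} = \left(78 + l\right) 174 = 13572 + 174 l$)
$\left(-7987 - 15103\right) \left(-42201 + g{\left(-10 \right)}\right) = \left(-7987 - 15103\right) \left(-42201 + \left(13572 + 174 \left(-10\right)\right)\right) = - 23090 \left(-42201 + \left(13572 - 1740\right)\right) = - 23090 \left(-42201 + 11832\right) = \left(-23090\right) \left(-30369\right) = 701220210$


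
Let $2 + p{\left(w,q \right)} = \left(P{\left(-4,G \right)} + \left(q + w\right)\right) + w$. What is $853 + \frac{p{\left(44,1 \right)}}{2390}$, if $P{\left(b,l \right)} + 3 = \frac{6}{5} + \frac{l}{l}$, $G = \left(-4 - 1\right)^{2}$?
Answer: $\frac{10193781}{11950} \approx 853.04$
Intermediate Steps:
$G = 25$ ($G = \left(-5\right)^{2} = 25$)
$P{\left(b,l \right)} = - \frac{4}{5}$ ($P{\left(b,l \right)} = -3 + \left(\frac{6}{5} + \frac{l}{l}\right) = -3 + \left(6 \cdot \frac{1}{5} + 1\right) = -3 + \left(\frac{6}{5} + 1\right) = -3 + \frac{11}{5} = - \frac{4}{5}$)
$p{\left(w,q \right)} = - \frac{14}{5} + q + 2 w$ ($p{\left(w,q \right)} = -2 - \left(\frac{4}{5} - q - 2 w\right) = -2 + \left(\left(- \frac{4}{5} + q + w\right) + w\right) = -2 + \left(- \frac{4}{5} + q + 2 w\right) = - \frac{14}{5} + q + 2 w$)
$853 + \frac{p{\left(44,1 \right)}}{2390} = 853 + \frac{- \frac{14}{5} + 1 + 2 \cdot 44}{2390} = 853 + \left(- \frac{14}{5} + 1 + 88\right) \frac{1}{2390} = 853 + \frac{431}{5} \cdot \frac{1}{2390} = 853 + \frac{431}{11950} = \frac{10193781}{11950}$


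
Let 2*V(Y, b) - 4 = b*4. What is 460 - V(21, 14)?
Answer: 430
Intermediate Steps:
V(Y, b) = 2 + 2*b (V(Y, b) = 2 + (b*4)/2 = 2 + (4*b)/2 = 2 + 2*b)
460 - V(21, 14) = 460 - (2 + 2*14) = 460 - (2 + 28) = 460 - 1*30 = 460 - 30 = 430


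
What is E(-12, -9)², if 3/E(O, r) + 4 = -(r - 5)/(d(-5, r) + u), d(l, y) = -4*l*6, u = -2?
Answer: 31329/52441 ≈ 0.59741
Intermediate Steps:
d(l, y) = -24*l
E(O, r) = 3/(-467/118 - r/118) (E(O, r) = 3/(-4 - (r - 5)/(-24*(-5) - 2)) = 3/(-4 - (-5 + r)/(120 - 2)) = 3/(-4 - (-5 + r)/118) = 3/(-4 - (-5/118 + r/118)) = 3/(-4 + (5/118 - r/118)) = 3/(-467/118 - r/118))
E(-12, -9)² = (-354/(467 - 9))² = (-354/458)² = (-354*1/458)² = (-177/229)² = 31329/52441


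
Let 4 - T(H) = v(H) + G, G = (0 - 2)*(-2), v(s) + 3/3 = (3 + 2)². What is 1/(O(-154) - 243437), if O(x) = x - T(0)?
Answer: -1/243567 ≈ -4.1056e-6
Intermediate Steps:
v(s) = 24 (v(s) = -1 + (3 + 2)² = -1 + 5² = -1 + 25 = 24)
G = 4 (G = -2*(-2) = 4)
T(H) = -24 (T(H) = 4 - (24 + 4) = 4 - 1*28 = 4 - 28 = -24)
O(x) = 24 + x (O(x) = x - 1*(-24) = x + 24 = 24 + x)
1/(O(-154) - 243437) = 1/((24 - 154) - 243437) = 1/(-130 - 243437) = 1/(-243567) = -1/243567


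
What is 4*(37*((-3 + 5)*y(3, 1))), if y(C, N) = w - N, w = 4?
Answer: 888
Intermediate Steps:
y(C, N) = 4 - N
4*(37*((-3 + 5)*y(3, 1))) = 4*(37*((-3 + 5)*(4 - 1*1))) = 4*(37*(2*(4 - 1))) = 4*(37*(2*3)) = 4*(37*6) = 4*222 = 888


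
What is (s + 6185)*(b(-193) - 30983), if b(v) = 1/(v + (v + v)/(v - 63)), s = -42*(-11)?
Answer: -5047894259327/24511 ≈ -2.0594e+8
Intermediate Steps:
s = 462
b(v) = 1/(v + 2*v/(-63 + v)) (b(v) = 1/(v + (2*v)/(-63 + v)) = 1/(v + 2*v/(-63 + v)))
(s + 6185)*(b(-193) - 30983) = (462 + 6185)*((-63 - 193)/((-193)*(-61 - 193)) - 30983) = 6647*(-1/193*(-256)/(-254) - 30983) = 6647*(-1/193*(-1/254)*(-256) - 30983) = 6647*(-128/24511 - 30983) = 6647*(-759424441/24511) = -5047894259327/24511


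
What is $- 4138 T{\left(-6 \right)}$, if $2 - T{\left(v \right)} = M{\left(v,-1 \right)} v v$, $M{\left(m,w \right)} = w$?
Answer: $-157244$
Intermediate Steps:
$T{\left(v \right)} = 2 + v^{2}$ ($T{\left(v \right)} = 2 - - v v = 2 - - v^{2} = 2 + v^{2}$)
$- 4138 T{\left(-6 \right)} = - 4138 \left(2 + \left(-6\right)^{2}\right) = - 4138 \left(2 + 36\right) = \left(-4138\right) 38 = -157244$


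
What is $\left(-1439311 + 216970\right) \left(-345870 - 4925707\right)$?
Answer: $6443664701757$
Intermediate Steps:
$\left(-1439311 + 216970\right) \left(-345870 - 4925707\right) = \left(-1222341\right) \left(-5271577\right) = 6443664701757$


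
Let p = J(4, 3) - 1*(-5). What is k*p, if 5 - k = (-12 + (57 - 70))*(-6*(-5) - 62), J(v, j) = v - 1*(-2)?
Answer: -8745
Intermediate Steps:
J(v, j) = 2 + v (J(v, j) = v + 2 = 2 + v)
k = -795 (k = 5 - (-12 + (57 - 70))*(-6*(-5) - 62) = 5 - (-12 - 13)*(30 - 62) = 5 - (-25)*(-32) = 5 - 1*800 = 5 - 800 = -795)
p = 11 (p = (2 + 4) - 1*(-5) = 6 + 5 = 11)
k*p = -795*11 = -8745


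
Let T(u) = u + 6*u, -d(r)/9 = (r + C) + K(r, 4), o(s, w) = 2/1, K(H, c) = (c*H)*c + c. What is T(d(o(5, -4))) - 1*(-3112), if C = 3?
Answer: 529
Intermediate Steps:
K(H, c) = c + H*c**2 (K(H, c) = (H*c)*c + c = H*c**2 + c = c + H*c**2)
o(s, w) = 2 (o(s, w) = 2*1 = 2)
d(r) = -63 - 153*r (d(r) = -9*((r + 3) + 4*(1 + r*4)) = -9*((3 + r) + 4*(1 + 4*r)) = -9*((3 + r) + (4 + 16*r)) = -9*(7 + 17*r) = -63 - 153*r)
T(u) = 7*u
T(d(o(5, -4))) - 1*(-3112) = 7*(-63 - 153*2) - 1*(-3112) = 7*(-63 - 306) + 3112 = 7*(-369) + 3112 = -2583 + 3112 = 529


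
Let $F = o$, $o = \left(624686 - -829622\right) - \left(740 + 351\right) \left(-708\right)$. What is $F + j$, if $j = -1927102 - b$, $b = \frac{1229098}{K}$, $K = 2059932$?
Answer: $\frac{308612217895}{1029966} \approx 2.9963 \cdot 10^{5}$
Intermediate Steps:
$b = \frac{614549}{1029966}$ ($b = \frac{1229098}{2059932} = 1229098 \cdot \frac{1}{2059932} = \frac{614549}{1029966} \approx 0.59667$)
$o = 2226736$ ($o = \left(624686 + 829622\right) - 1091 \left(-708\right) = 1454308 - -772428 = 1454308 + 772428 = 2226736$)
$F = 2226736$
$j = - \frac{1984850153081}{1029966}$ ($j = -1927102 - \frac{614549}{1029966} = - \frac{1984850153081}{1029966} \approx -1.9271 \cdot 10^{6}$)
$F + j = 2226736 - \frac{1984850153081}{1029966} = \frac{308612217895}{1029966}$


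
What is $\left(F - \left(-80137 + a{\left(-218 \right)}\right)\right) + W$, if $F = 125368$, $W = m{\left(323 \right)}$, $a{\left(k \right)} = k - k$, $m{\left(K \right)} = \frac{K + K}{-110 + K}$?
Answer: $\frac{43773211}{213} \approx 2.0551 \cdot 10^{5}$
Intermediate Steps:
$m{\left(K \right)} = \frac{2 K}{-110 + K}$
$a{\left(k \right)} = 0$
$W = \frac{646}{213}$ ($W = 2 \cdot 323 \frac{1}{-110 + 323} = 2 \cdot 323 \cdot \frac{1}{213} = \frac{646}{213} \approx 3.0329$)
$\left(F - \left(-80137 + a{\left(-218 \right)}\right)\right) + W = \left(125368 + \left(80137 - 0\right)\right) + \frac{646}{213} = \left(125368 + \left(80137 + 0\right)\right) + \frac{646}{213} = \left(125368 + 80137\right) + \frac{646}{213} = 205505 + \frac{646}{213} = \frac{43773211}{213}$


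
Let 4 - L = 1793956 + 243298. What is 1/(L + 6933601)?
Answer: 1/4896351 ≈ 2.0423e-7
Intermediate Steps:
L = -2037250 (L = 4 - (1793956 + 243298) = 4 - 1*2037254 = 4 - 2037254 = -2037250)
1/(L + 6933601) = 1/(-2037250 + 6933601) = 1/4896351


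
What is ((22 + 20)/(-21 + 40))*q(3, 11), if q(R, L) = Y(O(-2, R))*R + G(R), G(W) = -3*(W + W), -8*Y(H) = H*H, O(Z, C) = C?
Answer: -189/4 ≈ -47.250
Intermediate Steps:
Y(H) = -H²/8 (Y(H) = -H*H/8 = -H²/8)
G(W) = -6*W
q(R, L) = -6*R - R³/8 (q(R, L) = (-R²/8)*R - 6*R = -R³/8 - 6*R = -6*R - R³/8)
((22 + 20)/(-21 + 40))*q(3, 11) = ((22 + 20)/(-21 + 40))*((⅛)*3*(-48 - 1*3²)) = (42/19)*((⅛)*3*(-48 - 1*9)) = (42*(1/19))*((⅛)*3*(-48 - 9)) = 42*((⅛)*3*(-57))/19 = (42/19)*(-171/8) = -189/4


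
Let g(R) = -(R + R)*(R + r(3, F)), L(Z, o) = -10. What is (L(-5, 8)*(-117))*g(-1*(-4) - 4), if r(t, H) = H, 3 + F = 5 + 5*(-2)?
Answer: 0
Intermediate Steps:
F = -8 (F = -3 + (5 + 5*(-2)) = -3 + (5 - 10) = -3 - 5 = -8)
g(R) = -2*R*(-8 + R) (g(R) = -(R + R)*(R - 8) = -2*R*(-8 + R))
(L(-5, 8)*(-117))*g(-1*(-4) - 4) = (-10*(-117))*(2*(-1*(-4) - 4)*(8 - (-1*(-4) - 4))) = 1170*(2*(4 - 4)*(8 - (4 - 4))) = 1170*(2*0*(8 - 1*0)) = 1170*(2*0*(8 + 0)) = 1170*(2*0*8) = 1170*0 = 0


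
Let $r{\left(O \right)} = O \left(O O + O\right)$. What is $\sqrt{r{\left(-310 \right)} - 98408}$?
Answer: $2 i \sqrt{7448327} \approx 5458.3 i$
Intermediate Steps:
$r{\left(O \right)} = O \left(O + O^{2}\right)$ ($r{\left(O \right)} = O \left(O^{2} + O\right) = O \left(O + O^{2}\right)$)
$\sqrt{r{\left(-310 \right)} - 98408} = \sqrt{\left(-310\right)^{2} \left(1 - 310\right) - 98408} = \sqrt{96100 \left(-309\right) - 98408} = \sqrt{-29694900 - 98408} = \sqrt{-29793308} = 2 i \sqrt{7448327}$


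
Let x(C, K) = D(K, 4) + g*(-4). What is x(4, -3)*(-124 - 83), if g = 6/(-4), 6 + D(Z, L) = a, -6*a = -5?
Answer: -345/2 ≈ -172.50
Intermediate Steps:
a = 5/6 (a = -1/6*(-5) = 5/6 ≈ 0.83333)
D(Z, L) = -31/6 (D(Z, L) = -6 + 5/6 = -31/6)
g = -3/2 (g = 6*(-1/4) = -3/2 ≈ -1.5000)
x(C, K) = 5/6 (x(C, K) = -31/6 - 3/2*(-4) = -31/6 + 6 = 5/6)
x(4, -3)*(-124 - 83) = 5*(-124 - 83)/6 = (5/6)*(-207) = -345/2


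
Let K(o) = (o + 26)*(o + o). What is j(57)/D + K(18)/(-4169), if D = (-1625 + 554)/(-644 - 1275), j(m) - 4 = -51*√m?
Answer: 2754980/405909 - 1919*√57/21 ≈ -683.12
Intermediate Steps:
K(o) = 2*o*(26 + o) (K(o) = (26 + o)*(2*o) = 2*o*(26 + o))
j(m) = 4 - 51*√m
D = 1071/1919 (D = -1071/(-1919) = -1071*(-1/1919) = 1071/1919 ≈ 0.55810)
j(57)/D + K(18)/(-4169) = (4 - 51*√57)/(1071/1919) + (2*18*(26 + 18))/(-4169) = (4 - 51*√57)*(1919/1071) + (2*18*44)*(-1/4169) = (7676/1071 - 1919*√57/21) + 1584*(-1/4169) = (7676/1071 - 1919*√57/21) - 144/379 = 2754980/405909 - 1919*√57/21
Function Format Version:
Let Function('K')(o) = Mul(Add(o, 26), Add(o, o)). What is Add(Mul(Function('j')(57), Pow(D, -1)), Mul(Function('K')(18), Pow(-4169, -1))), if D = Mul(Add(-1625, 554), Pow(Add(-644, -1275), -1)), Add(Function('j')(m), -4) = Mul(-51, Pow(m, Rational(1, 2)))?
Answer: Add(Rational(2754980, 405909), Mul(Rational(-1919, 21), Pow(57, Rational(1, 2)))) ≈ -683.12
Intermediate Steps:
Function('K')(o) = Mul(2, o, Add(26, o)) (Function('K')(o) = Mul(Add(26, o), Mul(2, o)) = Mul(2, o, Add(26, o)))
Function('j')(m) = Add(4, Mul(-51, Pow(m, Rational(1, 2))))
D = Rational(1071, 1919) (D = Mul(-1071, Pow(-1919, -1)) = Mul(-1071, Rational(-1, 1919)) = Rational(1071, 1919) ≈ 0.55810)
Add(Mul(Function('j')(57), Pow(D, -1)), Mul(Function('K')(18), Pow(-4169, -1))) = Add(Mul(Add(4, Mul(-51, Pow(57, Rational(1, 2)))), Pow(Rational(1071, 1919), -1)), Mul(Mul(2, 18, Add(26, 18)), Pow(-4169, -1))) = Add(Mul(Add(4, Mul(-51, Pow(57, Rational(1, 2)))), Rational(1919, 1071)), Mul(Mul(2, 18, 44), Rational(-1, 4169))) = Add(Add(Rational(7676, 1071), Mul(Rational(-1919, 21), Pow(57, Rational(1, 2)))), Mul(1584, Rational(-1, 4169))) = Add(Add(Rational(7676, 1071), Mul(Rational(-1919, 21), Pow(57, Rational(1, 2)))), Rational(-144, 379)) = Add(Rational(2754980, 405909), Mul(Rational(-1919, 21), Pow(57, Rational(1, 2))))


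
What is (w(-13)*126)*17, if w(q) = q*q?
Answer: 361998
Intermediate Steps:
w(q) = q²
(w(-13)*126)*17 = ((-13)²*126)*17 = (169*126)*17 = 21294*17 = 361998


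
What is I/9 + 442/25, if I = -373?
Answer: -5347/225 ≈ -23.764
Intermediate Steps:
I/9 + 442/25 = -373/9 + 442/25 = -5347/225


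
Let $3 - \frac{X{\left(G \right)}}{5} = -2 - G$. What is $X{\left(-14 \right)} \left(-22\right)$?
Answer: $990$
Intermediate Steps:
$X{\left(G \right)} = 25 + 5 G$ ($X{\left(G \right)} = 15 - 5 \left(-2 - G\right) = 15 + \left(10 + 5 G\right) = 25 + 5 G$)
$X{\left(-14 \right)} \left(-22\right) = \left(25 + 5 \left(-14\right)\right) \left(-22\right) = \left(25 - 70\right) \left(-22\right) = \left(-45\right) \left(-22\right) = 990$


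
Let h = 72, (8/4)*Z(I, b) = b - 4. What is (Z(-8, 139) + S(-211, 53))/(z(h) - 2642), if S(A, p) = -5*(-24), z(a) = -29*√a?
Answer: -495375/6919612 + 32625*√2/6919612 ≈ -0.064922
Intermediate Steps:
Z(I, b) = -2 + b/2 (Z(I, b) = (b - 4)/2 = (-4 + b)/2 = -2 + b/2)
S(A, p) = 120
(Z(-8, 139) + S(-211, 53))/(z(h) - 2642) = ((-2 + (½)*139) + 120)/(-174*√2 - 2642) = ((-2 + 139/2) + 120)/(-174*√2 - 2642) = (135/2 + 120)/(-174*√2 - 2642) = 375/(2*(-2642 - 174*√2))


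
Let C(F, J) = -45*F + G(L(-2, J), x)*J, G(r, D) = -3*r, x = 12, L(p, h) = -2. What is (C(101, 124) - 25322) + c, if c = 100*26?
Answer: -26523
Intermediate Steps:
c = 2600
C(F, J) = -45*F + 6*J (C(F, J) = -45*F + (-3*(-2))*J = -45*F + 6*J)
(C(101, 124) - 25322) + c = ((-45*101 + 6*124) - 25322) + 2600 = ((-4545 + 744) - 25322) + 2600 = (-3801 - 25322) + 2600 = -29123 + 2600 = -26523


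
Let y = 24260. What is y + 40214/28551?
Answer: 692687474/28551 ≈ 24261.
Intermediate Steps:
y + 40214/28551 = 24260 + 40214/28551 = 692687474/28551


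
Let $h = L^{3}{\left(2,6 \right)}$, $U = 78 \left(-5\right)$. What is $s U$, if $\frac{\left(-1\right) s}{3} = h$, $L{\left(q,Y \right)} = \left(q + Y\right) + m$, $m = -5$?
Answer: $31590$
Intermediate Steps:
$L{\left(q,Y \right)} = -5 + Y + q$ ($L{\left(q,Y \right)} = \left(q + Y\right) - 5 = \left(Y + q\right) - 5 = -5 + Y + q$)
$U = -390$
$h = 27$ ($h = \left(-5 + 6 + 2\right)^{3} = 3^{3} = 27$)
$s = -81$ ($s = \left(-3\right) 27 = -81$)
$s U = \left(-81\right) \left(-390\right) = 31590$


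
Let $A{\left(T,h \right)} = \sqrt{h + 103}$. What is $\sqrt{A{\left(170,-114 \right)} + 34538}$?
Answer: $\sqrt{34538 + i \sqrt{11}} \approx 185.84 + 0.0089 i$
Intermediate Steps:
$A{\left(T,h \right)} = \sqrt{103 + h}$
$\sqrt{A{\left(170,-114 \right)} + 34538} = \sqrt{\sqrt{103 - 114} + 34538} = \sqrt{\sqrt{-11} + 34538} = \sqrt{i \sqrt{11} + 34538} = \sqrt{34538 + i \sqrt{11}}$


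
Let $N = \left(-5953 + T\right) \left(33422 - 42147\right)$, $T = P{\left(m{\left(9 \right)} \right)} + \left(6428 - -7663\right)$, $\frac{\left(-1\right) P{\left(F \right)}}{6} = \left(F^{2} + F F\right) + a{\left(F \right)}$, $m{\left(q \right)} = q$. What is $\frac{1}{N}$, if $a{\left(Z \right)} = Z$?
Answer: $- \frac{1}{62052200} \approx -1.6115 \cdot 10^{-8}$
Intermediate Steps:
$P{\left(F \right)} = - 12 F^{2} - 6 F$ ($P{\left(F \right)} = - 6 \left(\left(F^{2} + F F\right) + F\right) = - 6 \left(\left(F^{2} + F^{2}\right) + F\right) = - 6 \left(2 F^{2} + F\right) = - 6 \left(F + 2 F^{2}\right) = - 12 F^{2} - 6 F$)
$T = 13065$ ($T = 6 \cdot 9 \left(-1 - 18\right) + \left(6428 - -7663\right) = 6 \cdot 9 \left(-1 - 18\right) + \left(6428 + 7663\right) = 6 \cdot 9 \left(-19\right) + 14091 = -1026 + 14091 = 13065$)
$N = -62052200$ ($N = \left(-5953 + 13065\right) \left(33422 - 42147\right) = 7112 \left(-8725\right) = -62052200$)
$\frac{1}{N} = \frac{1}{-62052200} = - \frac{1}{62052200}$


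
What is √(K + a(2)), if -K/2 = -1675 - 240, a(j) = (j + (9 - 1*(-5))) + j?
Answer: 2*√962 ≈ 62.032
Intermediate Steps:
a(j) = 14 + 2*j (a(j) = (j + (9 + 5)) + j = (j + 14) + j = (14 + j) + j = 14 + 2*j)
K = 3830 (K = -2*(-1675 - 240) = -2*(-1915) = 3830)
√(K + a(2)) = √(3830 + (14 + 2*2)) = √(3830 + (14 + 4)) = √(3830 + 18) = √3848 = 2*√962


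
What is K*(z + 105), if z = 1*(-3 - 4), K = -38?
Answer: -3724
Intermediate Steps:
z = -7 (z = 1*(-7) = -7)
K*(z + 105) = -38*(-7 + 105) = -38*98 = -3724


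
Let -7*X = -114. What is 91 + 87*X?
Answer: 10555/7 ≈ 1507.9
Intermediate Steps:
X = 114/7 (X = -1/7*(-114) = 114/7 ≈ 16.286)
91 + 87*X = 91 + 87*(114/7) = 91 + 9918/7 = 10555/7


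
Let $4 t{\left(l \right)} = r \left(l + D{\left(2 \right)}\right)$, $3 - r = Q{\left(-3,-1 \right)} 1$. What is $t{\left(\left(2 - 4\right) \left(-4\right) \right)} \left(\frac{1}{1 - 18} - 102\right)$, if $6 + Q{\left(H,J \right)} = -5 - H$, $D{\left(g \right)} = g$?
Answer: $- \frac{95425}{34} \approx -2806.6$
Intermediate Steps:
$Q{\left(H,J \right)} = -11 - H$ ($Q{\left(H,J \right)} = -6 - \left(5 + H\right) = -11 - H$)
$r = 11$ ($r = 3 - \left(-11 - -3\right) 1 = 3 - \left(-11 + 3\right) 1 = 3 - \left(-8\right) 1 = 3 - -8 = 3 + 8 = 11$)
$t{\left(l \right)} = \frac{11}{2} + \frac{11 l}{4}$ ($t{\left(l \right)} = \frac{11 \left(l + 2\right)}{4} = \frac{11 \left(2 + l\right)}{4} = \frac{22 + 11 l}{4} = \frac{11}{2} + \frac{11 l}{4}$)
$t{\left(\left(2 - 4\right) \left(-4\right) \right)} \left(\frac{1}{1 - 18} - 102\right) = \left(\frac{11}{2} + \frac{11 \left(2 - 4\right) \left(-4\right)}{4}\right) \left(\frac{1}{1 - 18} - 102\right) = \left(\frac{11}{2} + \frac{11 \left(\left(-2\right) \left(-4\right)\right)}{4}\right) \left(\frac{1}{-17} - 102\right) = \left(\frac{11}{2} + \frac{11}{4} \cdot 8\right) \left(- \frac{1}{17} - 102\right) = \left(\frac{11}{2} + 22\right) \left(- \frac{1735}{17}\right) = \frac{55}{2} \left(- \frac{1735}{17}\right) = - \frac{95425}{34}$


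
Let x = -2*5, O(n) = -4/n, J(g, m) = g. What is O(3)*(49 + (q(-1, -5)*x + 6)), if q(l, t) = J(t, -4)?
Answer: -140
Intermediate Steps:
q(l, t) = t
x = -10
O(3)*(49 + (q(-1, -5)*x + 6)) = (-4/3)*(49 + (-5*(-10) + 6)) = (-4*⅓)*(49 + (50 + 6)) = -4*(49 + 56)/3 = -4/3*105 = -140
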